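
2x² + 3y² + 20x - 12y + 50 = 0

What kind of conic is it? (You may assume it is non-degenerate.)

ellipse

No xy term. Coefficients of x² and y² are A = 2, C = 3.
A and C have the same sign but A ≠ C ⇒ ellipse.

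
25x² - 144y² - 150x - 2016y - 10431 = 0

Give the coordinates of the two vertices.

Group: 25(x² - 6x) -144(y² + 14y) = 10431
25(x - 3)² -144(y + 7)² = 10431 + 225 - 7056 = 3600
Divide by 3600: (x - 3)²/144 - (y + 7)²/25 = 1
Hyperbola, center (3, -7), transverse axis horizontal; a² = 144, b² = 25.
a = 12. Vertices at (h ± a, k).

(-9, -7) and (15, -7)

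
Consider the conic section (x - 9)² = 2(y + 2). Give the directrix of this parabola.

Vertex (9, -2); 4p = 2 so p = 1/2. Opens up.
Directrix is the horizontal line y = k − p = -2 − (1/2) = -5/2.

y = -5/2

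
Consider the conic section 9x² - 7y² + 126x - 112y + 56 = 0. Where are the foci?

(-7, -12) and (-7, -4)

9(x² + 14x) -7(y² + 16y) = -56
Completing the square gives 9(x + 7)² -7(y + 8)² = -56 + 441 - 448 = -63.
Divide by -63: (y + 8)²/9 - (x + 7)²/7 = 1
Hyperbola, center (-7, -8), transverse axis vertical; a² = 9, b² = 7.
c² = a² + b² = 9 + 7 = 16, so c = 4.
Foci lie on the vertical axis through the center: (h, k ± c).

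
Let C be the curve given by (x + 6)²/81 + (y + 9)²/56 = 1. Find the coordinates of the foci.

(-11, -9) and (-1, -9)

Center (-6, -9). The larger denominator 81 sits under the x-term, so the major axis is horizontal; a² = 81, b² = 56.
c² = a² - b² = 81 - 56 = 25, so c = 5.
Foci lie on the horizontal axis through the center: (h ± c, k).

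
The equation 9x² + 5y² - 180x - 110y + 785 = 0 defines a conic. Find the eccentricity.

e = 2/3

Rearranging, 9(x² - 20x) + 5(y² - 22y) = -785.
9(x - 10)² + 5(y - 11)² = -785 + 900 + 605 = 720
Dividing both sides by 720: (x - 10)²/80 + (y - 11)²/144 = 1
Ellipse, center (10, 11), major axis vertical; a² = 144, b² = 80.
c² = a² - b² = 64, so c = 8.
e = c/a = 8/12 = 2/3.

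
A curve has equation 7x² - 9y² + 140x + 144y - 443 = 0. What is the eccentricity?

e = 4/3

7(x² + 20x) -9(y² - 16y) = 443
Complete the square in x and y: 7(x + 10)² -9(y - 8)² = 443 + 700 - 576 = 567
Divide through by 567 to get (x + 10)²/81 - (y - 8)²/63 = 1.
Hyperbola, center (-10, 8), transverse axis horizontal; a² = 81, b² = 63.
c² = a² + b² = 144, so c = 12.
e = c/a = 12/9 = 4/3.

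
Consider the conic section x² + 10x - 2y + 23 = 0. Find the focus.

Only x is squared. Complete the square in x: (x + 5)² = 2(y + 1).
Vertex (-5, -1); 4p = 2 so p = 1/2. Opens up.
Focus is p units from the vertex along the axis: (h, k + p).

(-5, -1/2)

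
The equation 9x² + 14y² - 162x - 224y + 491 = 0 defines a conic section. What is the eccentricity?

e = √70/14

Group: 9(x² - 18x) + 14(y² - 16y) = -491
Complete the square in x and y: 9(x - 9)² + 14(y - 8)² = -491 + 729 + 896 = 1134
Divide through by 1134 to get (x - 9)²/126 + (y - 8)²/81 = 1.
Ellipse, center (9, 8), major axis horizontal; a² = 126, b² = 81.
c² = a² - b² = 45, so c = 3√5.
e = c/a = 3√5/3√14 = √70/14.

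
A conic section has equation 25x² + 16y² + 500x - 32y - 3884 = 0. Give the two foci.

Collect terms: 25(x² + 20x) + 16(y² - 2y) = 3884
Complete the square in x and y: 25(x + 10)² + 16(y - 1)² = 3884 + 2500 + 16 = 6400
Divide by 6400: (x + 10)²/256 + (y - 1)²/400 = 1
Ellipse, center (-10, 1), major axis vertical; a² = 400, b² = 256.
c² = a² - b² = 400 - 256 = 144, so c = 12.
Foci lie on the vertical axis through the center: (h, k ± c).

(-10, -11) and (-10, 13)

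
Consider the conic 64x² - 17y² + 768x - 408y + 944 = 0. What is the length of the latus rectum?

17/4

Rearranging, 64(x² + 12x) -17(y² + 24y) = -944.
Completing the square gives 64(x + 6)² -17(y + 12)² = -944 + 2304 - 2448 = -1088.
Divide by -1088: (y + 12)²/64 - (x + 6)²/17 = 1
Hyperbola, center (-6, -12), transverse axis vertical; a² = 64, b² = 17.
Latus rectum length = 2b²/a = 2·17/8 = 17/4.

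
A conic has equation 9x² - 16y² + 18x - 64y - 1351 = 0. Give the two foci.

Group the x- and y-terms: 9(x² + 2x) -16(y² + 4y) = 1351
Completing the square gives 9(x + 1)² -16(y + 2)² = 1351 + 9 - 64 = 1296.
Divide by 1296: (x + 1)²/144 - (y + 2)²/81 = 1
Hyperbola, center (-1, -2), transverse axis horizontal; a² = 144, b² = 81.
c² = a² + b² = 144 + 81 = 225, so c = 15.
Foci lie on the horizontal axis through the center: (h ± c, k).

(-16, -2) and (14, -2)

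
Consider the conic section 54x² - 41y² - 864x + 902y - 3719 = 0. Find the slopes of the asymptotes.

Collect terms: 54(x² - 16x) -41(y² - 22y) = 3719
Complete the square: 54(x - 8)² -41(y - 11)² = 3719 + 3456 - 4961 = 2214
Divide through by 2214 to get (x - 8)²/41 - (y - 11)²/54 = 1.
Hyperbola, center (8, 11), transverse axis horizontal; a² = 41, b² = 54.
For a horizontal hyperbola the asymptotes have slope ±b/a.
Here that is ±3√6/√41 = ±3√246/41.

3√246/41 and -3√246/41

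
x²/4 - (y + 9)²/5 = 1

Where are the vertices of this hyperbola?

(-2, -9) and (2, -9)

Center (0, -9). The positive term is the x-term, so the transverse axis is horizontal; a² = 4, b² = 5.
a = 2. Vertices at (h ± a, k).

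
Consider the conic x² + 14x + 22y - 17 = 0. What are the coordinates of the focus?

(-7, -5/2)

Only x is squared. Complete the square in x: (x + 7)² = -22(y - 3).
Vertex (-7, 3); 4p = -22 so p = -11/2. Opens down.
Focus is p units from the vertex along the axis: (h, k + p).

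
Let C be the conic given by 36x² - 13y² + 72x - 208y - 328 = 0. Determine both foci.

(-1, -15) and (-1, -1)

Rearranging, 36(x² + 2x) -13(y² + 16y) = 328.
36(x + 1)² -13(y + 8)² = 328 + 36 - 832 = -468
Dividing both sides by -468: (y + 8)²/36 - (x + 1)²/13 = 1
Hyperbola, center (-1, -8), transverse axis vertical; a² = 36, b² = 13.
c² = a² + b² = 36 + 13 = 49, so c = 7.
Foci lie on the vertical axis through the center: (h, k ± c).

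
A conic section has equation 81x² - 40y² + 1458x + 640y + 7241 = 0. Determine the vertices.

Rearranging, 81(x² + 18x) -40(y² - 16y) = -7241.
Complete the square in x and y: 81(x + 9)² -40(y - 8)² = -7241 + 6561 - 2560 = -3240
Divide through by -3240 to get (y - 8)²/81 - (x + 9)²/40 = 1.
Hyperbola, center (-9, 8), transverse axis vertical; a² = 81, b² = 40.
a = 9. Vertices at (h, k ± a).

(-9, -1) and (-9, 17)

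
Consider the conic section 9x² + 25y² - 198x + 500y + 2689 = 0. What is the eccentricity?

e = 4/5

Group: 9(x² - 22x) + 25(y² + 20y) = -2689
9(x - 11)² + 25(y + 10)² = -2689 + 1089 + 2500 = 900
Divide by 900: (x - 11)²/100 + (y + 10)²/36 = 1
Ellipse, center (11, -10), major axis horizontal; a² = 100, b² = 36.
c² = a² - b² = 64, so c = 8.
e = c/a = 8/10 = 4/5.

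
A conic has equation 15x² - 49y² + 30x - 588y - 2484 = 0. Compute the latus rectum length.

30/7

Collect terms: 15(x² + 2x) -49(y² + 12y) = 2484
15(x + 1)² -49(y + 6)² = 2484 + 15 - 1764 = 735
Divide by 735: (x + 1)²/49 - (y + 6)²/15 = 1
Hyperbola, center (-1, -6), transverse axis horizontal; a² = 49, b² = 15.
Latus rectum length = 2b²/a = 2·15/7 = 30/7.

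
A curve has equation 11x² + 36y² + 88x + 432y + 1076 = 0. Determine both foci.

(-9, -6) and (1, -6)

Group: 11(x² + 8x) + 36(y² + 12y) = -1076
Complete the square: 11(x + 4)² + 36(y + 6)² = -1076 + 176 + 1296 = 396
Divide by 396: (x + 4)²/36 + (y + 6)²/11 = 1
Ellipse, center (-4, -6), major axis horizontal; a² = 36, b² = 11.
c² = a² - b² = 36 - 11 = 25, so c = 5.
Foci lie on the horizontal axis through the center: (h ± c, k).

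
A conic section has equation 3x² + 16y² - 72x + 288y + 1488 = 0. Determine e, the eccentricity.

Collect terms: 3(x² - 24x) + 16(y² + 18y) = -1488
3(x - 12)² + 16(y + 9)² = -1488 + 432 + 1296 = 240
Dividing both sides by 240: (x - 12)²/80 + (y + 9)²/15 = 1
Ellipse, center (12, -9), major axis horizontal; a² = 80, b² = 15.
c² = a² - b² = 65, so c = √65.
e = c/a = √65/4√5 = √13/4.

e = √13/4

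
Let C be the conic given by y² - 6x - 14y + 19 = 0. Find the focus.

(-7/2, 7)

Only y is squared. Complete the square in y: (y - 7)² = 6(x + 5).
Vertex (-5, 7); 4p = 6 so p = 3/2. Opens right.
Focus is p units from the vertex along the axis: (h + p, k).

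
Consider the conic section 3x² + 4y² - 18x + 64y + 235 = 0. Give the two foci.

Collect terms: 3(x² - 6x) + 4(y² + 16y) = -235
Complete the square in x and y: 3(x - 3)² + 4(y + 8)² = -235 + 27 + 256 = 48
Divide through by 48 to get (x - 3)²/16 + (y + 8)²/12 = 1.
Ellipse, center (3, -8), major axis horizontal; a² = 16, b² = 12.
c² = a² - b² = 16 - 12 = 4, so c = 2.
Foci lie on the horizontal axis through the center: (h ± c, k).

(1, -8) and (5, -8)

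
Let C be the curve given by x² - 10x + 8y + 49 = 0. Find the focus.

(5, -5)

Only x is squared. Complete the square in x: (x - 5)² = -8(y + 3).
Vertex (5, -3); 4p = -8 so p = -2. Opens down.
Focus is p units from the vertex along the axis: (h, k + p).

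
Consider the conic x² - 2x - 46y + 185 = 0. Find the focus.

Only x is squared. Complete the square in x: (x - 1)² = 46(y - 4).
Vertex (1, 4); 4p = 46 so p = 23/2. Opens up.
Focus is p units from the vertex along the axis: (h, k + p).

(1, 31/2)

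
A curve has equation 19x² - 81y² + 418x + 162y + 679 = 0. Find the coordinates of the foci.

(-21, 1) and (-1, 1)

Group: 19(x² + 22x) -81(y² - 2y) = -679
19(x + 11)² -81(y - 1)² = -679 + 2299 - 81 = 1539
Divide through by 1539 to get (x + 11)²/81 - (y - 1)²/19 = 1.
Hyperbola, center (-11, 1), transverse axis horizontal; a² = 81, b² = 19.
c² = a² + b² = 81 + 19 = 100, so c = 10.
Foci lie on the horizontal axis through the center: (h ± c, k).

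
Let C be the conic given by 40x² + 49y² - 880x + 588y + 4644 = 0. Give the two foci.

(8, -6) and (14, -6)

Group the x- and y-terms: 40(x² - 22x) + 49(y² + 12y) = -4644
Completing the square gives 40(x - 11)² + 49(y + 6)² = -4644 + 4840 + 1764 = 1960.
Dividing both sides by 1960: (x - 11)²/49 + (y + 6)²/40 = 1
Ellipse, center (11, -6), major axis horizontal; a² = 49, b² = 40.
c² = a² - b² = 49 - 40 = 9, so c = 3.
Foci lie on the horizontal axis through the center: (h ± c, k).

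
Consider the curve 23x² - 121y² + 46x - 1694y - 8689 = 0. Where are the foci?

23(x² + 2x) -121(y² + 14y) = 8689
Completing the square gives 23(x + 1)² -121(y + 7)² = 8689 + 23 - 5929 = 2783.
Divide through by 2783 to get (x + 1)²/121 - (y + 7)²/23 = 1.
Hyperbola, center (-1, -7), transverse axis horizontal; a² = 121, b² = 23.
c² = a² + b² = 121 + 23 = 144, so c = 12.
Foci lie on the horizontal axis through the center: (h ± c, k).

(-13, -7) and (11, -7)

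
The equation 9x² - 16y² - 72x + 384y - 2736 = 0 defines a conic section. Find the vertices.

Group: 9(x² - 8x) -16(y² - 24y) = 2736
Complete the square: 9(x - 4)² -16(y - 12)² = 2736 + 144 - 2304 = 576
Dividing both sides by 576: (x - 4)²/64 - (y - 12)²/36 = 1
Hyperbola, center (4, 12), transverse axis horizontal; a² = 64, b² = 36.
a = 8. Vertices at (h ± a, k).

(-4, 12) and (12, 12)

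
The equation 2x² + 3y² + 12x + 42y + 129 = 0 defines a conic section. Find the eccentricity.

Rearranging, 2(x² + 6x) + 3(y² + 14y) = -129.
2(x + 3)² + 3(y + 7)² = -129 + 18 + 147 = 36
Divide through by 36 to get (x + 3)²/18 + (y + 7)²/12 = 1.
Ellipse, center (-3, -7), major axis horizontal; a² = 18, b² = 12.
c² = a² - b² = 6, so c = √6.
e = c/a = √6/3√2 = √3/3.

e = √3/3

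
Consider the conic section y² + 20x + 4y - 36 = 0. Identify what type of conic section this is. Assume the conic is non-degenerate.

parabola

No xy term. Coefficients of x² and y² are A = 0, C = 1.
Exactly one squared variable ⇒ parabola.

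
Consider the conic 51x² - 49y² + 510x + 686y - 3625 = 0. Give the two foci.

(-15, 7) and (5, 7)

Collect terms: 51(x² + 10x) -49(y² - 14y) = 3625
51(x + 5)² -49(y - 7)² = 3625 + 1275 - 2401 = 2499
Divide by 2499: (x + 5)²/49 - (y - 7)²/51 = 1
Hyperbola, center (-5, 7), transverse axis horizontal; a² = 49, b² = 51.
c² = a² + b² = 49 + 51 = 100, so c = 10.
Foci lie on the horizontal axis through the center: (h ± c, k).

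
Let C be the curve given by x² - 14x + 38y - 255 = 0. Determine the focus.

(7, -3/2)

Only x is squared. Complete the square in x: (x - 7)² = -38(y - 8).
Vertex (7, 8); 4p = -38 so p = -19/2. Opens down.
Focus is p units from the vertex along the axis: (h, k + p).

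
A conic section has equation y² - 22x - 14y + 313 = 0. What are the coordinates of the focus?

Only y is squared. Complete the square in y: (y - 7)² = 22(x - 12).
Vertex (12, 7); 4p = 22 so p = 11/2. Opens right.
Focus is p units from the vertex along the axis: (h + p, k).

(35/2, 7)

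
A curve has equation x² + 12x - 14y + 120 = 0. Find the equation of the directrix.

y = 5/2

Only x is squared. Complete the square in x: (x + 6)² = 14(y - 6).
Vertex (-6, 6); 4p = 14 so p = 7/2. Opens up.
Directrix is the horizontal line y = k − p = 6 − (7/2) = 5/2.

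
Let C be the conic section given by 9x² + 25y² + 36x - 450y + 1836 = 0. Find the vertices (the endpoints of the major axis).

(-7, 9) and (3, 9)

Group: 9(x² + 4x) + 25(y² - 18y) = -1836
Complete the square: 9(x + 2)² + 25(y - 9)² = -1836 + 36 + 2025 = 225
Divide through by 225 to get (x + 2)²/25 + (y - 9)²/9 = 1.
Ellipse, center (-2, 9), major axis horizontal; a² = 25, b² = 9.
a = 5. Vertices at (h ± a, k).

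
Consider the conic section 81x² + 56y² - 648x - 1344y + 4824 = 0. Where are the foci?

Group the x- and y-terms: 81(x² - 8x) + 56(y² - 24y) = -4824
Complete the square: 81(x - 4)² + 56(y - 12)² = -4824 + 1296 + 8064 = 4536
Dividing both sides by 4536: (x - 4)²/56 + (y - 12)²/81 = 1
Ellipse, center (4, 12), major axis vertical; a² = 81, b² = 56.
c² = a² - b² = 81 - 56 = 25, so c = 5.
Foci lie on the vertical axis through the center: (h, k ± c).

(4, 7) and (4, 17)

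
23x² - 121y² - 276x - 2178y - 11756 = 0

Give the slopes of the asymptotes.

23(x² - 12x) -121(y² + 18y) = 11756
Complete the square in x and y: 23(x - 6)² -121(y + 9)² = 11756 + 828 - 9801 = 2783
Divide through by 2783 to get (x - 6)²/121 - (y + 9)²/23 = 1.
Hyperbola, center (6, -9), transverse axis horizontal; a² = 121, b² = 23.
For a horizontal hyperbola the asymptotes have slope ±b/a.
Here that is ±√23/11.

√23/11 and -√23/11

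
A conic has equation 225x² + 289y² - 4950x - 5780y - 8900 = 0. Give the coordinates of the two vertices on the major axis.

(-6, 10) and (28, 10)

225(x² - 22x) + 289(y² - 20y) = 8900
Complete the square in x and y: 225(x - 11)² + 289(y - 10)² = 8900 + 27225 + 28900 = 65025
Dividing both sides by 65025: (x - 11)²/289 + (y - 10)²/225 = 1
Ellipse, center (11, 10), major axis horizontal; a² = 289, b² = 225.
a = 17. Vertices at (h ± a, k).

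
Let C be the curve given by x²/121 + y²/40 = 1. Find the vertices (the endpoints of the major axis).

(-11, 0) and (11, 0)

Center (0, 0). The larger denominator 121 sits under the x-term, so the major axis is horizontal; a² = 121, b² = 40.
a = 11. Vertices at (h ± a, k).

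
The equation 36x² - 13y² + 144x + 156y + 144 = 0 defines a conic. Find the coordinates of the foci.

(-2, -1) and (-2, 13)

Group the x- and y-terms: 36(x² + 4x) -13(y² - 12y) = -144
Complete the square in x and y: 36(x + 2)² -13(y - 6)² = -144 + 144 - 468 = -468
Dividing both sides by -468: (y - 6)²/36 - (x + 2)²/13 = 1
Hyperbola, center (-2, 6), transverse axis vertical; a² = 36, b² = 13.
c² = a² + b² = 36 + 13 = 49, so c = 7.
Foci lie on the vertical axis through the center: (h, k ± c).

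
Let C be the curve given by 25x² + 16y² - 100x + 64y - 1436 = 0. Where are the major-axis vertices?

Group the x- and y-terms: 25(x² - 4x) + 16(y² + 4y) = 1436
Complete the square in x and y: 25(x - 2)² + 16(y + 2)² = 1436 + 100 + 64 = 1600
Dividing both sides by 1600: (x - 2)²/64 + (y + 2)²/100 = 1
Ellipse, center (2, -2), major axis vertical; a² = 100, b² = 64.
a = 10. Vertices at (h, k ± a).

(2, -12) and (2, 8)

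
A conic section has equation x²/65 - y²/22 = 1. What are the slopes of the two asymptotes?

√1430/65 and -√1430/65

Center (0, 0). The positive term is the x-term, so the transverse axis is horizontal; a² = 65, b² = 22.
For a horizontal hyperbola the asymptotes have slope ±b/a.
Here that is ±√22/√65 = ±√1430/65.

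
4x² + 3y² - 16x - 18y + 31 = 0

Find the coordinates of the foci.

Rearranging, 4(x² - 4x) + 3(y² - 6y) = -31.
Complete the square in x and y: 4(x - 2)² + 3(y - 3)² = -31 + 16 + 27 = 12
Divide through by 12 to get (x - 2)²/3 + (y - 3)²/4 = 1.
Ellipse, center (2, 3), major axis vertical; a² = 4, b² = 3.
c² = a² - b² = 4 - 3 = 1, so c = 1.
Foci lie on the vertical axis through the center: (h, k ± c).

(2, 2) and (2, 4)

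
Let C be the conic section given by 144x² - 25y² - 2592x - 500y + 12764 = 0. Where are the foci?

Collect terms: 144(x² - 18x) -25(y² + 20y) = -12764
Complete the square in x and y: 144(x - 9)² -25(y + 10)² = -12764 + 11664 - 2500 = -3600
Dividing both sides by -3600: (y + 10)²/144 - (x - 9)²/25 = 1
Hyperbola, center (9, -10), transverse axis vertical; a² = 144, b² = 25.
c² = a² + b² = 144 + 25 = 169, so c = 13.
Foci lie on the vertical axis through the center: (h, k ± c).

(9, -23) and (9, 3)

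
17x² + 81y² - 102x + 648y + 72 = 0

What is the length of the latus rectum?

34/9

Group: 17(x² - 6x) + 81(y² + 8y) = -72
17(x - 3)² + 81(y + 4)² = -72 + 153 + 1296 = 1377
Divide through by 1377 to get (x - 3)²/81 + (y + 4)²/17 = 1.
Ellipse, center (3, -4), major axis horizontal; a² = 81, b² = 17.
Latus rectum length = 2b²/a = 2·17/9 = 34/9.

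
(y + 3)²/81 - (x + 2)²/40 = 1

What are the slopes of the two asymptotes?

9√10/20 and -9√10/20

Center (-2, -3). The positive term is the y-term, so the transverse axis is vertical; a² = 81, b² = 40.
For a vertical hyperbola the asymptotes have slope ±a/b.
Here that is ±9/2√10 = ±9√10/20.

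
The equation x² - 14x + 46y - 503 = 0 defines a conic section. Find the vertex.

(7, 12)

Only x is squared. Complete the square in x: (x - 7)² = -46(y - 12).
Vertex (7, 12); 4p = -46 so p = -23/2. Opens down.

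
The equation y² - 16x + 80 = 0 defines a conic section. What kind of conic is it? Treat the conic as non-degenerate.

No xy term. Coefficients of x² and y² are A = 0, C = 1.
Exactly one squared variable ⇒ parabola.

parabola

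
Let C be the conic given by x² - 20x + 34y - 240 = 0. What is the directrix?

Only x is squared. Complete the square in x: (x - 10)² = -34(y - 10).
Vertex (10, 10); 4p = -34 so p = -17/2. Opens down.
Directrix is the horizontal line y = k − p = 10 − (-17/2) = 37/2.

y = 37/2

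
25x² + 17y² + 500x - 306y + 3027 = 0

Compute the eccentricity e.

e = 2√2/5

Rearranging, 25(x² + 20x) + 17(y² - 18y) = -3027.
Complete the square in x and y: 25(x + 10)² + 17(y - 9)² = -3027 + 2500 + 1377 = 850
Divide through by 850 to get (x + 10)²/34 + (y - 9)²/50 = 1.
Ellipse, center (-10, 9), major axis vertical; a² = 50, b² = 34.
c² = a² - b² = 16, so c = 4.
e = c/a = 4/5√2 = 2√2/5.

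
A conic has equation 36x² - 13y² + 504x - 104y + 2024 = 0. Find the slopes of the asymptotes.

6√13/13 and -6√13/13

Group the x- and y-terms: 36(x² + 14x) -13(y² + 8y) = -2024
Complete the square: 36(x + 7)² -13(y + 4)² = -2024 + 1764 - 208 = -468
Divide through by -468 to get (y + 4)²/36 - (x + 7)²/13 = 1.
Hyperbola, center (-7, -4), transverse axis vertical; a² = 36, b² = 13.
For a vertical hyperbola the asymptotes have slope ±a/b.
Here that is ±6/√13 = ±6√13/13.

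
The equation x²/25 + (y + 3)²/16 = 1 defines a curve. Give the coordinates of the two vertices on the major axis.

Center (0, -3). The larger denominator 25 sits under the x-term, so the major axis is horizontal; a² = 25, b² = 16.
a = 5. Vertices at (h ± a, k).

(-5, -3) and (5, -3)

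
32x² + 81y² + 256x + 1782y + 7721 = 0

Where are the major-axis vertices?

(-13, -11) and (5, -11)

Collect terms: 32(x² + 8x) + 81(y² + 22y) = -7721
32(x + 4)² + 81(y + 11)² = -7721 + 512 + 9801 = 2592
Dividing both sides by 2592: (x + 4)²/81 + (y + 11)²/32 = 1
Ellipse, center (-4, -11), major axis horizontal; a² = 81, b² = 32.
a = 9. Vertices at (h ± a, k).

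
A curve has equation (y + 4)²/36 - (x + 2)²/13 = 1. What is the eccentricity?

e = 7/6

Center (-2, -4). The positive term is the y-term, so the transverse axis is vertical; a² = 36, b² = 13.
c² = a² + b² = 49, so c = 7.
e = c/a = 7/6.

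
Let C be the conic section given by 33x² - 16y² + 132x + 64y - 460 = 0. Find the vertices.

(-6, 2) and (2, 2)

33(x² + 4x) -16(y² - 4y) = 460
Completing the square gives 33(x + 2)² -16(y - 2)² = 460 + 132 - 64 = 528.
Dividing both sides by 528: (x + 2)²/16 - (y - 2)²/33 = 1
Hyperbola, center (-2, 2), transverse axis horizontal; a² = 16, b² = 33.
a = 4. Vertices at (h ± a, k).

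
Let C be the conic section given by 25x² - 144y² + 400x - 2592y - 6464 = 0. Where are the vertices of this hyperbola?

(-8, -14) and (-8, -4)

Group the x- and y-terms: 25(x² + 16x) -144(y² + 18y) = 6464
Completing the square gives 25(x + 8)² -144(y + 9)² = 6464 + 1600 - 11664 = -3600.
Divide through by -3600 to get (y + 9)²/25 - (x + 8)²/144 = 1.
Hyperbola, center (-8, -9), transverse axis vertical; a² = 25, b² = 144.
a = 5. Vertices at (h, k ± a).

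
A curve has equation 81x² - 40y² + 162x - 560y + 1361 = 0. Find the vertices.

(-1, -16) and (-1, 2)

Rearranging, 81(x² + 2x) -40(y² + 14y) = -1361.
Complete the square: 81(x + 1)² -40(y + 7)² = -1361 + 81 - 1960 = -3240
Divide through by -3240 to get (y + 7)²/81 - (x + 1)²/40 = 1.
Hyperbola, center (-1, -7), transverse axis vertical; a² = 81, b² = 40.
a = 9. Vertices at (h, k ± a).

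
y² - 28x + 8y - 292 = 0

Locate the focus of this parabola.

Only y is squared. Complete the square in y: (y + 4)² = 28(x + 11).
Vertex (-11, -4); 4p = 28 so p = 7. Opens right.
Focus is p units from the vertex along the axis: (h + p, k).

(-4, -4)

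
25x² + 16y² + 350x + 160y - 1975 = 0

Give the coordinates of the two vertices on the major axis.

25(x² + 14x) + 16(y² + 10y) = 1975
Complete the square: 25(x + 7)² + 16(y + 5)² = 1975 + 1225 + 400 = 3600
Dividing both sides by 3600: (x + 7)²/144 + (y + 5)²/225 = 1
Ellipse, center (-7, -5), major axis vertical; a² = 225, b² = 144.
a = 15. Vertices at (h, k ± a).

(-7, -20) and (-7, 10)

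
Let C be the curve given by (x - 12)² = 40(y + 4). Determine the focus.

(12, 6)

Vertex (12, -4); 4p = 40 so p = 10. Opens up.
Focus is p units from the vertex along the axis: (h, k + p).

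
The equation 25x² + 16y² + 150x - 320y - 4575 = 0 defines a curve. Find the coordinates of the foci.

Group the x- and y-terms: 25(x² + 6x) + 16(y² - 20y) = 4575
Complete the square in x and y: 25(x + 3)² + 16(y - 10)² = 4575 + 225 + 1600 = 6400
Divide by 6400: (x + 3)²/256 + (y - 10)²/400 = 1
Ellipse, center (-3, 10), major axis vertical; a² = 400, b² = 256.
c² = a² - b² = 400 - 256 = 144, so c = 12.
Foci lie on the vertical axis through the center: (h, k ± c).

(-3, -2) and (-3, 22)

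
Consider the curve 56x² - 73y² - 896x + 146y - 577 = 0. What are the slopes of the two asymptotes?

2√1022/73 and -2√1022/73

Rearranging, 56(x² - 16x) -73(y² - 2y) = 577.
Completing the square gives 56(x - 8)² -73(y - 1)² = 577 + 3584 - 73 = 4088.
Divide by 4088: (x - 8)²/73 - (y - 1)²/56 = 1
Hyperbola, center (8, 1), transverse axis horizontal; a² = 73, b² = 56.
For a horizontal hyperbola the asymptotes have slope ±b/a.
Here that is ±2√14/√73 = ±2√1022/73.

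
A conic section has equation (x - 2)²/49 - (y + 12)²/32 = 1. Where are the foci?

Center (2, -12). The positive term is the x-term, so the transverse axis is horizontal; a² = 49, b² = 32.
c² = a² + b² = 49 + 32 = 81, so c = 9.
Foci lie on the horizontal axis through the center: (h ± c, k).

(-7, -12) and (11, -12)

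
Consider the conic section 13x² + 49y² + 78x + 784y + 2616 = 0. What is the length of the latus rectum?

Rearranging, 13(x² + 6x) + 49(y² + 16y) = -2616.
Complete the square in x and y: 13(x + 3)² + 49(y + 8)² = -2616 + 117 + 3136 = 637
Dividing both sides by 637: (x + 3)²/49 + (y + 8)²/13 = 1
Ellipse, center (-3, -8), major axis horizontal; a² = 49, b² = 13.
Latus rectum length = 2b²/a = 2·13/7 = 26/7.

26/7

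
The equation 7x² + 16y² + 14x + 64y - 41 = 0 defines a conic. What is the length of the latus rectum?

Collect terms: 7(x² + 2x) + 16(y² + 4y) = 41
Complete the square: 7(x + 1)² + 16(y + 2)² = 41 + 7 + 64 = 112
Dividing both sides by 112: (x + 1)²/16 + (y + 2)²/7 = 1
Ellipse, center (-1, -2), major axis horizontal; a² = 16, b² = 7.
Latus rectum length = 2b²/a = 2·7/4 = 7/2.

7/2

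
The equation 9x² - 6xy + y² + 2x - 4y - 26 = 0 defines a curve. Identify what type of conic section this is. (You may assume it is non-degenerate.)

A = 9, B = -6, C = 1.
Discriminant B² − 4AC = (-6)² − 4·9·1 = 0.
B² − 4AC = 0 ⇒ parabola.

parabola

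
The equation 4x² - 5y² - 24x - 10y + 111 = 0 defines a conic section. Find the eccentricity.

Collect terms: 4(x² - 6x) -5(y² + 2y) = -111
Complete the square: 4(x - 3)² -5(y + 1)² = -111 + 36 - 5 = -80
Divide through by -80 to get (y + 1)²/16 - (x - 3)²/20 = 1.
Hyperbola, center (3, -1), transverse axis vertical; a² = 16, b² = 20.
c² = a² + b² = 36, so c = 6.
e = c/a = 6/4 = 3/2.

e = 3/2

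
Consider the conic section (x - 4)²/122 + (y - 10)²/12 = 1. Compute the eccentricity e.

e = √3355/61

Center (4, 10). The larger denominator 122 sits under the x-term, so the major axis is horizontal; a² = 122, b² = 12.
c² = a² - b² = 110, so c = √110.
e = c/a = √110/√122 = √3355/61.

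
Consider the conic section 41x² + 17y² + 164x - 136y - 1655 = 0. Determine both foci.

(-2, 4 - 6√2) and (-2, 4 + 6√2)

Collect terms: 41(x² + 4x) + 17(y² - 8y) = 1655
Complete the square: 41(x + 2)² + 17(y - 4)² = 1655 + 164 + 272 = 2091
Dividing both sides by 2091: (x + 2)²/51 + (y - 4)²/123 = 1
Ellipse, center (-2, 4), major axis vertical; a² = 123, b² = 51.
c² = a² - b² = 123 - 51 = 72, so c = 6√2.
Foci lie on the vertical axis through the center: (h, k ± c).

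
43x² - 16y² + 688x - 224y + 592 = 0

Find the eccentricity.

Collect terms: 43(x² + 16x) -16(y² + 14y) = -592
Complete the square in x and y: 43(x + 8)² -16(y + 7)² = -592 + 2752 - 784 = 1376
Divide by 1376: (x + 8)²/32 - (y + 7)²/86 = 1
Hyperbola, center (-8, -7), transverse axis horizontal; a² = 32, b² = 86.
c² = a² + b² = 118, so c = √118.
e = c/a = √118/4√2 = √59/4.

e = √59/4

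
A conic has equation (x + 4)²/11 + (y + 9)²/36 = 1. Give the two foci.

(-4, -14) and (-4, -4)

Center (-4, -9). The larger denominator 36 sits under the y-term, so the major axis is vertical; a² = 36, b² = 11.
c² = a² - b² = 36 - 11 = 25, so c = 5.
Foci lie on the vertical axis through the center: (h, k ± c).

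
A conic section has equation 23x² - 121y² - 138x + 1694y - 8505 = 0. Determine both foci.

Group the x- and y-terms: 23(x² - 6x) -121(y² - 14y) = 8505
Completing the square gives 23(x - 3)² -121(y - 7)² = 8505 + 207 - 5929 = 2783.
Divide through by 2783 to get (x - 3)²/121 - (y - 7)²/23 = 1.
Hyperbola, center (3, 7), transverse axis horizontal; a² = 121, b² = 23.
c² = a² + b² = 121 + 23 = 144, so c = 12.
Foci lie on the horizontal axis through the center: (h ± c, k).

(-9, 7) and (15, 7)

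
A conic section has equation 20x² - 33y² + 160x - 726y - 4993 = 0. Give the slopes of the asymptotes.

20(x² + 8x) -33(y² + 22y) = 4993
20(x + 4)² -33(y + 11)² = 4993 + 320 - 3993 = 1320
Divide through by 1320 to get (x + 4)²/66 - (y + 11)²/40 = 1.
Hyperbola, center (-4, -11), transverse axis horizontal; a² = 66, b² = 40.
For a horizontal hyperbola the asymptotes have slope ±b/a.
Here that is ±2√10/√66 = ±2√165/33.

2√165/33 and -2√165/33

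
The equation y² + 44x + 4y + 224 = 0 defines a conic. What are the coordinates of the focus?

Only y is squared. Complete the square in y: (y + 2)² = -44(x + 5).
Vertex (-5, -2); 4p = -44 so p = -11. Opens left.
Focus is p units from the vertex along the axis: (h + p, k).

(-16, -2)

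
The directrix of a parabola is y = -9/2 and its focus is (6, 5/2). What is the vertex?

(6, -1)

The vertex is the midpoint between the focus and the directrix along the axis of symmetry.
Axis is vertical (directrix is horizontal). Vertex y-coordinate = (5/2 + (-9/2))/2 = -1; x-coordinate = 6.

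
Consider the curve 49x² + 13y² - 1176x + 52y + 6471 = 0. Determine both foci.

(12, -8) and (12, 4)

Rearranging, 49(x² - 24x) + 13(y² + 4y) = -6471.
49(x - 12)² + 13(y + 2)² = -6471 + 7056 + 52 = 637
Divide by 637: (x - 12)²/13 + (y + 2)²/49 = 1
Ellipse, center (12, -2), major axis vertical; a² = 49, b² = 13.
c² = a² - b² = 49 - 13 = 36, so c = 6.
Foci lie on the vertical axis through the center: (h, k ± c).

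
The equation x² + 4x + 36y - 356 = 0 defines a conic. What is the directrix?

Only x is squared. Complete the square in x: (x + 2)² = -36(y - 10).
Vertex (-2, 10); 4p = -36 so p = -9. Opens down.
Directrix is the horizontal line y = k − p = 10 − (-9) = 19.

y = 19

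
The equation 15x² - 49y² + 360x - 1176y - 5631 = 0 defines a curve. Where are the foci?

(-20, -12) and (-4, -12)

Rearranging, 15(x² + 24x) -49(y² + 24y) = 5631.
Complete the square: 15(x + 12)² -49(y + 12)² = 5631 + 2160 - 7056 = 735
Divide through by 735 to get (x + 12)²/49 - (y + 12)²/15 = 1.
Hyperbola, center (-12, -12), transverse axis horizontal; a² = 49, b² = 15.
c² = a² + b² = 49 + 15 = 64, so c = 8.
Foci lie on the horizontal axis through the center: (h ± c, k).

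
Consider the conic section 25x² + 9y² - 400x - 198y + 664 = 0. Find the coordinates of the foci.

(8, -1) and (8, 23)

Collect terms: 25(x² - 16x) + 9(y² - 22y) = -664
Complete the square: 25(x - 8)² + 9(y - 11)² = -664 + 1600 + 1089 = 2025
Divide by 2025: (x - 8)²/81 + (y - 11)²/225 = 1
Ellipse, center (8, 11), major axis vertical; a² = 225, b² = 81.
c² = a² - b² = 225 - 81 = 144, so c = 12.
Foci lie on the vertical axis through the center: (h, k ± c).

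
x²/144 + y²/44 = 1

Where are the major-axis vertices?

(-12, 0) and (12, 0)

Center (0, 0). The larger denominator 144 sits under the x-term, so the major axis is horizontal; a² = 144, b² = 44.
a = 12. Vertices at (h ± a, k).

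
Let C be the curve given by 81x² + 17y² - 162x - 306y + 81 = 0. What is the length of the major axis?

18

Rearranging, 81(x² - 2x) + 17(y² - 18y) = -81.
Complete the square in x and y: 81(x - 1)² + 17(y - 9)² = -81 + 81 + 1377 = 1377
Divide by 1377: (x - 1)²/17 + (y - 9)²/81 = 1
Ellipse, center (1, 9), major axis vertical; a² = 81, b² = 17.
a² = 81 so a = 9; the major axis has length 2a = 18.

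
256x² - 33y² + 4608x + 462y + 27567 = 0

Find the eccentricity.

e = 17/16

Rearranging, 256(x² + 18x) -33(y² - 14y) = -27567.
Completing the square gives 256(x + 9)² -33(y - 7)² = -27567 + 20736 - 1617 = -8448.
Dividing both sides by -8448: (y - 7)²/256 - (x + 9)²/33 = 1
Hyperbola, center (-9, 7), transverse axis vertical; a² = 256, b² = 33.
c² = a² + b² = 289, so c = 17.
e = c/a = 17/16.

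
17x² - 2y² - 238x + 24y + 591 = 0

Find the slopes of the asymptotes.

√34/2 and -√34/2

Group: 17(x² - 14x) -2(y² - 12y) = -591
Completing the square gives 17(x - 7)² -2(y - 6)² = -591 + 833 - 72 = 170.
Divide through by 170 to get (x - 7)²/10 - (y - 6)²/85 = 1.
Hyperbola, center (7, 6), transverse axis horizontal; a² = 10, b² = 85.
For a horizontal hyperbola the asymptotes have slope ±b/a.
Here that is ±√85/√10 = ±√34/2.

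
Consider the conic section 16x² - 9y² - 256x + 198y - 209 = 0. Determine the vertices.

(5, 11) and (11, 11)

Group: 16(x² - 16x) -9(y² - 22y) = 209
Completing the square gives 16(x - 8)² -9(y - 11)² = 209 + 1024 - 1089 = 144.
Divide by 144: (x - 8)²/9 - (y - 11)²/16 = 1
Hyperbola, center (8, 11), transverse axis horizontal; a² = 9, b² = 16.
a = 3. Vertices at (h ± a, k).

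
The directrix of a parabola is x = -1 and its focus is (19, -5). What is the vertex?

The vertex is the midpoint between the focus and the directrix along the axis of symmetry.
Axis is horizontal (directrix is vertical). Vertex x-coordinate = (19 + (-1))/2 = 9; y-coordinate = -5.

(9, -5)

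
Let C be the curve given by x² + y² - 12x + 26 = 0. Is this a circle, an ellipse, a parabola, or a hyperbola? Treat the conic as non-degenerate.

No xy term. Coefficients of x² and y² are A = 1, C = 1.
A = C (same sign) ⇒ circle.

circle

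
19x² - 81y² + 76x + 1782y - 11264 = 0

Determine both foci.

(-12, 11) and (8, 11)

19(x² + 4x) -81(y² - 22y) = 11264
19(x + 2)² -81(y - 11)² = 11264 + 76 - 9801 = 1539
Divide by 1539: (x + 2)²/81 - (y - 11)²/19 = 1
Hyperbola, center (-2, 11), transverse axis horizontal; a² = 81, b² = 19.
c² = a² + b² = 81 + 19 = 100, so c = 10.
Foci lie on the horizontal axis through the center: (h ± c, k).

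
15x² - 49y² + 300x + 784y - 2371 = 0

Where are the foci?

Group the x- and y-terms: 15(x² + 20x) -49(y² - 16y) = 2371
Completing the square gives 15(x + 10)² -49(y - 8)² = 2371 + 1500 - 3136 = 735.
Divide by 735: (x + 10)²/49 - (y - 8)²/15 = 1
Hyperbola, center (-10, 8), transverse axis horizontal; a² = 49, b² = 15.
c² = a² + b² = 49 + 15 = 64, so c = 8.
Foci lie on the horizontal axis through the center: (h ± c, k).

(-18, 8) and (-2, 8)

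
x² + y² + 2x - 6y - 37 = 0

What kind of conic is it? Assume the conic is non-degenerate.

circle

No xy term. Coefficients of x² and y² are A = 1, C = 1.
A = C (same sign) ⇒ circle.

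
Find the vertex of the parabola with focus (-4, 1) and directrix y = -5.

(-4, -2)

The vertex is the midpoint between the focus and the directrix along the axis of symmetry.
Axis is vertical (directrix is horizontal). Vertex y-coordinate = (1 + (-5))/2 = -2; x-coordinate = -4.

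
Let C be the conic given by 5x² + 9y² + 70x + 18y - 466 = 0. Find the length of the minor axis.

8√5

Group the x- and y-terms: 5(x² + 14x) + 9(y² + 2y) = 466
5(x + 7)² + 9(y + 1)² = 466 + 245 + 9 = 720
Divide by 720: (x + 7)²/144 + (y + 1)²/80 = 1
Ellipse, center (-7, -1), major axis horizontal; a² = 144, b² = 80.
b² = 80 so b = 4√5; the minor axis has length 2b = 8√5.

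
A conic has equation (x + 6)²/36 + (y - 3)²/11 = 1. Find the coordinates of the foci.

Center (-6, 3). The larger denominator 36 sits under the x-term, so the major axis is horizontal; a² = 36, b² = 11.
c² = a² - b² = 36 - 11 = 25, so c = 5.
Foci lie on the horizontal axis through the center: (h ± c, k).

(-11, 3) and (-1, 3)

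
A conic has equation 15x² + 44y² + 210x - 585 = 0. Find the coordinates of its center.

(-7, 0)

Group: 15(x² + 14x) + 44y² = 585
Completing the square gives 15(x + 7)² + 44y² = 585 + 735 + 0 = 1320.
Divide by 1320: (x + 7)²/88 + y²/30 = 1
Ellipse with center (-7, 0).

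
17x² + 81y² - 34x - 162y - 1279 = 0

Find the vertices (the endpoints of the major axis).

Group the x- and y-terms: 17(x² - 2x) + 81(y² - 2y) = 1279
Completing the square gives 17(x - 1)² + 81(y - 1)² = 1279 + 17 + 81 = 1377.
Divide by 1377: (x - 1)²/81 + (y - 1)²/17 = 1
Ellipse, center (1, 1), major axis horizontal; a² = 81, b² = 17.
a = 9. Vertices at (h ± a, k).

(-8, 1) and (10, 1)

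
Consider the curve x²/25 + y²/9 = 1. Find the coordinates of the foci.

(-4, 0) and (4, 0)

Center (0, 0). The larger denominator 25 sits under the x-term, so the major axis is horizontal; a² = 25, b² = 9.
c² = a² - b² = 25 - 9 = 16, so c = 4.
Foci lie on the horizontal axis through the center: (h ± c, k).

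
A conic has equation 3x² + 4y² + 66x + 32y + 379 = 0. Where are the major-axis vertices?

(-15, -4) and (-7, -4)

Group the x- and y-terms: 3(x² + 22x) + 4(y² + 8y) = -379
Complete the square in x and y: 3(x + 11)² + 4(y + 4)² = -379 + 363 + 64 = 48
Divide by 48: (x + 11)²/16 + (y + 4)²/12 = 1
Ellipse, center (-11, -4), major axis horizontal; a² = 16, b² = 12.
a = 4. Vertices at (h ± a, k).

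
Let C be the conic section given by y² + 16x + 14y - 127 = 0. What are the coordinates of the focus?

Only y is squared. Complete the square in y: (y + 7)² = -16(x - 11).
Vertex (11, -7); 4p = -16 so p = -4. Opens left.
Focus is p units from the vertex along the axis: (h + p, k).

(7, -7)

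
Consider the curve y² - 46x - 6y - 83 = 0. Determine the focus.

Only y is squared. Complete the square in y: (y - 3)² = 46(x + 2).
Vertex (-2, 3); 4p = 46 so p = 23/2. Opens right.
Focus is p units from the vertex along the axis: (h + p, k).

(19/2, 3)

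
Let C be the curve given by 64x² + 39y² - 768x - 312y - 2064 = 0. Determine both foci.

Group: 64(x² - 12x) + 39(y² - 8y) = 2064
Complete the square: 64(x - 6)² + 39(y - 4)² = 2064 + 2304 + 624 = 4992
Divide through by 4992 to get (x - 6)²/78 + (y - 4)²/128 = 1.
Ellipse, center (6, 4), major axis vertical; a² = 128, b² = 78.
c² = a² - b² = 128 - 78 = 50, so c = 5√2.
Foci lie on the vertical axis through the center: (h, k ± c).

(6, 4 - 5√2) and (6, 4 + 5√2)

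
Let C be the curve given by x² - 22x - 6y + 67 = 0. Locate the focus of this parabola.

(11, -15/2)

Only x is squared. Complete the square in x: (x - 11)² = 6(y + 9).
Vertex (11, -9); 4p = 6 so p = 3/2. Opens up.
Focus is p units from the vertex along the axis: (h, k + p).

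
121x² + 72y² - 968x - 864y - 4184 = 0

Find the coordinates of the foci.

(4, -1) and (4, 13)

Group the x- and y-terms: 121(x² - 8x) + 72(y² - 12y) = 4184
Completing the square gives 121(x - 4)² + 72(y - 6)² = 4184 + 1936 + 2592 = 8712.
Divide by 8712: (x - 4)²/72 + (y - 6)²/121 = 1
Ellipse, center (4, 6), major axis vertical; a² = 121, b² = 72.
c² = a² - b² = 121 - 72 = 49, so c = 7.
Foci lie on the vertical axis through the center: (h, k ± c).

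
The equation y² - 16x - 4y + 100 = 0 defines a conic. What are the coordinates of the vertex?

(6, 2)

Only y is squared. Complete the square in y: (y - 2)² = 16(x - 6).
Vertex (6, 2); 4p = 16 so p = 4. Opens right.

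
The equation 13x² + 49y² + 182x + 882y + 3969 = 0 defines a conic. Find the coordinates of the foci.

Rearranging, 13(x² + 14x) + 49(y² + 18y) = -3969.
Complete the square in x and y: 13(x + 7)² + 49(y + 9)² = -3969 + 637 + 3969 = 637
Dividing both sides by 637: (x + 7)²/49 + (y + 9)²/13 = 1
Ellipse, center (-7, -9), major axis horizontal; a² = 49, b² = 13.
c² = a² - b² = 49 - 13 = 36, so c = 6.
Foci lie on the horizontal axis through the center: (h ± c, k).

(-13, -9) and (-1, -9)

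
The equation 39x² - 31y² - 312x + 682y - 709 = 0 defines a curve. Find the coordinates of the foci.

(4, 11 - 2√35) and (4, 11 + 2√35)

Group: 39(x² - 8x) -31(y² - 22y) = 709
Complete the square: 39(x - 4)² -31(y - 11)² = 709 + 624 - 3751 = -2418
Divide by -2418: (y - 11)²/78 - (x - 4)²/62 = 1
Hyperbola, center (4, 11), transverse axis vertical; a² = 78, b² = 62.
c² = a² + b² = 78 + 62 = 140, so c = 2√35.
Foci lie on the vertical axis through the center: (h, k ± c).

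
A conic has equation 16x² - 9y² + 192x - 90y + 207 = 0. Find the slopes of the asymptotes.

4/3 and -4/3

Collect terms: 16(x² + 12x) -9(y² + 10y) = -207
16(x + 6)² -9(y + 5)² = -207 + 576 - 225 = 144
Dividing both sides by 144: (x + 6)²/9 - (y + 5)²/16 = 1
Hyperbola, center (-6, -5), transverse axis horizontal; a² = 9, b² = 16.
For a horizontal hyperbola the asymptotes have slope ±b/a.
Here that is ±4/3.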